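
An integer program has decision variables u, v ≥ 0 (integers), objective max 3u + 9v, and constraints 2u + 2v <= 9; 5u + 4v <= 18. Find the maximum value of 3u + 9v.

The continuous relaxation peaks at (0, 4.5) with value 40.50; rounding to a feasible lattice point costs some objective.
(u,v)=(0,4): 2·0+2·4=8≤9, 5·0+4·4=16≤18, objective 36.
(u,v)=(1,3): 2·1+2·3=8≤9, 5·1+4·3=17≤18, objective 30.
(u,v)=(0,3): 2·0+2·3=6≤9, 5·0+4·3=12≤18, objective 27.
The best lattice point is (0,4), giving 36.

36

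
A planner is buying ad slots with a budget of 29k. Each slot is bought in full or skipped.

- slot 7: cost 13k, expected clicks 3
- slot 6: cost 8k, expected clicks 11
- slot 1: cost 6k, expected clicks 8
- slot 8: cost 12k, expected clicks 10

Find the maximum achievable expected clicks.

Allowing fractional choices, the relaxed optimum would be about 29.7, but ad slots are indivisible.
slot 6 + slot 8: cost 8 + 12 = 20 ≤ 29, expected clicks 11 + 10 = 21.
slot 7 + slot 6 + slot 1: cost 13 + 8 + 6 = 27 ≤ 29, expected clicks 3 + 11 + 8 = 22.
slot 6 + slot 1 + slot 8: cost 8 + 6 + 12 = 26 ≤ 29, expected clicks 11 + 8 + 10 = 29.
Best is slot 6, slot 1, and slot 8 with total expected clicks 29.

29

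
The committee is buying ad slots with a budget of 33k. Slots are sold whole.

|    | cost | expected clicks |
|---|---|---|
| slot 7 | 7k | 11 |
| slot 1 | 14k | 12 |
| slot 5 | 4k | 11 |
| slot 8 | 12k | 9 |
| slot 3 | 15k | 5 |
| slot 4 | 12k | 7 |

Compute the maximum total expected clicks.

34

Allowing fractional choices, the relaxed optimum would be about 40.0, but ad slots are indivisible.
slot 1 + slot 5 + slot 8: cost 14 + 4 + 12 = 30 ≤ 33, expected clicks 12 + 11 + 9 = 32.
slot 7 + slot 1 + slot 8: cost 7 + 14 + 12 = 33 ≤ 33, expected clicks 11 + 12 + 9 = 32.
slot 7 + slot 1 + slot 5: cost 7 + 14 + 4 = 25 ≤ 33, expected clicks 11 + 12 + 11 = 34.
Best is slot 7, slot 1, and slot 5 with total expected clicks 34.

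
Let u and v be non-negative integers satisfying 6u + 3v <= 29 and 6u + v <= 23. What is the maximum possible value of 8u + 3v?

The continuous relaxation peaks at (3.33, 3) with value 35.67; rounding to a feasible lattice point costs some objective.
(u,v)=(3,3): 6·3+3·3=27≤29, 6·3+1·3=21≤23, objective 33.
(u,v)=(3,2): 6·3+3·2=24≤29, 6·3+1·2=20≤23, objective 30.
(u,v)=(2,4): 6·2+3·4=24≤29, 6·2+1·4=16≤23, objective 28.
(u,v)=(2,3): 6·2+3·3=21≤29, 6·2+1·3=15≤23, objective 25.
The best lattice point is (3,3), giving 33.

33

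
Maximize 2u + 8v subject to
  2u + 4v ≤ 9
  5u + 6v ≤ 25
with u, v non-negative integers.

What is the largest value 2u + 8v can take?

Relaxing integrality, the LP optimum is 18.00 at (u,v) = (0, 2.25), which is not an integer point.
(u,v)=(0,2) is feasible, giving 16.
(u,v)=(1,1) is feasible, giving 10.
(u,v)=(0,1) is feasible, giving 8.
Maximum is 16 at (u,v)=(0,2).

16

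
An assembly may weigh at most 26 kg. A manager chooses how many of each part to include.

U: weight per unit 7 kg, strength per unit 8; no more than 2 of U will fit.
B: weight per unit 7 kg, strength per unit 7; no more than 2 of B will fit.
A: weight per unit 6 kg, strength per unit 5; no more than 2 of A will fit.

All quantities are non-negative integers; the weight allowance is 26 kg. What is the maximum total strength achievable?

U has the best ratio (8/7); taking only U gives at most 2×8 = 16 (stopped by the supply cap of 2).
Mixing does better — 2×U and 2×A: weight 26 ≤ 26, strength 2·8 + 2·5 = 26.

26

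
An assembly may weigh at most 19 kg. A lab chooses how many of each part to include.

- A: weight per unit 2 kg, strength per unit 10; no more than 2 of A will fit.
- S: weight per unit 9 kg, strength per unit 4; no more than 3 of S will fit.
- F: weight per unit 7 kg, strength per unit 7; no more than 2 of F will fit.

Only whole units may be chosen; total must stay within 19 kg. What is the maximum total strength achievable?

A has the best ratio (10/2); taking only A gives at most 2×10 = 20 (stopped by the supply cap of 2).
Mixing does better — 2×A and 2×F: weight 18 ≤ 19, strength 2·10 + 2·7 = 34.

34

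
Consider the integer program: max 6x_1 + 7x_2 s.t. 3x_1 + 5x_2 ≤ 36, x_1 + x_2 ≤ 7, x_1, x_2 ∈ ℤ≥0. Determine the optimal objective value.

(x_1,x_2)=(0,7): 3·0+5·7=35≤36, 1·0+1·7=7≤7, objective 49.
(x_1,x_2)=(1,6): 3·1+5·6=33≤36, 1·1+1·6=7≤7, objective 48.
The best lattice point is (0,7), giving 49.

49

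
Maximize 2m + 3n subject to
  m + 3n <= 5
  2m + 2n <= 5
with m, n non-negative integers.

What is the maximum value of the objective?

The continuous relaxation peaks at (1.25, 1.25) with value 6.25; rounding to a feasible lattice point costs some objective.
(m,n)=(1,1): 1·1+3·1=4≤5, 2·1+2·1=4≤5, objective 5.
(m,n)=(2,0): 1·2+3·0=2≤5, 2·2+2·0=4≤5, objective 4.
Maximum is 5 at (m,n)=(1,1).

5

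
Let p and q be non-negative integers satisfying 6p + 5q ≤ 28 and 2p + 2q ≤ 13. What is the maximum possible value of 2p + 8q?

The continuous relaxation peaks at (0, 5.6) with value 44.80; rounding to a feasible lattice point costs some objective.
(p,q)=(0,5): 6·0+5·5=25≤28, 2·0+2·5=10≤13, objective 40.
(p,q)=(1,4): 6·1+5·4=26≤28, 2·1+2·4=10≤13, objective 34.
(p,q)=(0,4): 6·0+5·4=20≤28, 2·0+2·4=8≤13, objective 32.
Maximum is 40 at (p,q)=(0,5).

40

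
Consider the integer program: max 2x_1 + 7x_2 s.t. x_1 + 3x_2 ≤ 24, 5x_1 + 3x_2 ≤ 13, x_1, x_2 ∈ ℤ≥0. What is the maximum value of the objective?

28

Relaxing integrality, the LP optimum is 30.33 at (x_1,x_2) = (0, 4.33), which is not an integer point.
(x_1,x_2)=(0,4): 1·0+3·4=12≤24, 5·0+3·4=12≤13, objective 28.
(x_1,x_2)=(0,3): 1·0+3·3=9≤24, 5·0+3·3=9≤13, objective 21.
No feasible integer point exceeds 28.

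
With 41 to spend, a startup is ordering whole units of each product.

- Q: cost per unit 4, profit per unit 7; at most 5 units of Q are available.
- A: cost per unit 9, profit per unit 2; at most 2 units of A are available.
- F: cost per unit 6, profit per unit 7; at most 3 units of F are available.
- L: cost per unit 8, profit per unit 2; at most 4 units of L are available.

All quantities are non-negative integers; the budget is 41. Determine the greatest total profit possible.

Q has the best ratio (7/4); taking only Q gives at most 5×7 = 35 (stopped by the supply cap of 5).
Mixing does better — 5×Q and 3×F: cost 38 ≤ 41, profit 5·7 + 3·7 = 56.

56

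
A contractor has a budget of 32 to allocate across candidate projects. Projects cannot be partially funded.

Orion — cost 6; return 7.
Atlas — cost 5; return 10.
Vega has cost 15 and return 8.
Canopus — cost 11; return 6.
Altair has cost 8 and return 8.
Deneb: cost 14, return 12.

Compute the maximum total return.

31

Treat it as a binary knapsack problem.
Allowing fractional choices, the relaxed optimum would be about 36.1, but projects are indivisible.
Atlas + Altair + Deneb: cost 5 + 8 + 14 = 27 ≤ 32, return 10 + 8 + 12 = 30.
Orion + Atlas + Canopus + Altair: cost 6 + 5 + 11 + 8 = 30 ≤ 32, return 7 + 10 + 6 + 8 = 31.
Best is Orion, Atlas, Canopus, and Altair with total return 31.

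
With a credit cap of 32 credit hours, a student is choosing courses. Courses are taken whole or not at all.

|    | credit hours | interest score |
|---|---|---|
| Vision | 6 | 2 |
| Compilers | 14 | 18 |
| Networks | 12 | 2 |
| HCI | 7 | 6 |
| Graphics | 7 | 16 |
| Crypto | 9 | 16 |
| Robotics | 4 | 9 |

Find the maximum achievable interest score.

Allowing fractional choices, the relaxed optimum would be about 56.4, but courses are indivisible.
Compilers + Graphics + Crypto: credit hours 14 + 7 + 9 = 30 ≤ 32, interest score 18 + 16 + 16 = 50.
Compilers + HCI + Graphics + Robotics: credit hours 14 + 7 + 7 + 4 = 32 ≤ 32, interest score 18 + 6 + 16 + 9 = 49.
Best is Compilers, Graphics, and Crypto with total interest score 50.

50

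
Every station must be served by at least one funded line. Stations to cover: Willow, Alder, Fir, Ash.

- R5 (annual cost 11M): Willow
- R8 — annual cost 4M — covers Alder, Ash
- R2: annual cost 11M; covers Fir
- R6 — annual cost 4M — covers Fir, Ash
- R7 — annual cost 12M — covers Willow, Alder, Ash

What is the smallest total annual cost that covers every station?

The greedy cost-per-new-station heuristic would pick R8, R6, and R5 for 19, but a cheaper cover exists.
Choose R6 and R7: together they cover Willow, Alder, Fir, Ash — every station.
Total annual cost: 4 + 12 = 16.
No cover costs less than 16.

16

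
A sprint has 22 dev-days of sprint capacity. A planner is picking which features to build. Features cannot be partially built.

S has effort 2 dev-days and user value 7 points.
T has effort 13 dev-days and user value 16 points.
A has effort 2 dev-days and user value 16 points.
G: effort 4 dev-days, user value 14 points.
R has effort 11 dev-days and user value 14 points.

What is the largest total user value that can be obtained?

Allowing fractional choices, the relaxed optimum would be about 54.7, but features are indivisible.
S + A + G + R: effort 2 + 2 + 4 + 11 = 19 ≤ 22, user value 7 + 16 + 14 + 14 = 51.
S + T + A + G: effort 2 + 13 + 2 + 4 = 21 ≤ 22, user value 7 + 16 + 16 + 14 = 53.
Best is S, T, A, and G with total user value 53.

53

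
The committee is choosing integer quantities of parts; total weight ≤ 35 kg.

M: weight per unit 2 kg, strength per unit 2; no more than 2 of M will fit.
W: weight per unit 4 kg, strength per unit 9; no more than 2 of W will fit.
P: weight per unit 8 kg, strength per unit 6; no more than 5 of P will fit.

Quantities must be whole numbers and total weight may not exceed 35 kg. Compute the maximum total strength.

38

Take 1×M, 2×W, and 3×P: weight 34 ≤ 35, strength 1·2 + 2·9 + 3·6 = 38.
W has the best ratio (9/4) and is taken to its limit of 2; remaining capacity is filled optimally with the others.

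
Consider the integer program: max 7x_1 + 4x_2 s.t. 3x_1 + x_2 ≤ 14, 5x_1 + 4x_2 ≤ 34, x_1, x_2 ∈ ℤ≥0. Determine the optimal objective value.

38

The continuous relaxation peaks at (3.14, 4.57) with value 40.29; rounding to a feasible lattice point costs some objective.
(x_1,x_2)=(2,6): 3·2+1·6=12≤14, 5·2+4·6=34≤34, objective 38.
(x_1,x_2)=(3,4): 3·3+1·4=13≤14, 5·3+4·4=31≤34, objective 37.
(x_1,x_2)=(1,7): 3·1+1·7=10≤14, 5·1+4·7=33≤34, objective 35.
(x_1,x_2)=(2,5): 3·2+1·5=11≤14, 5·2+4·5=30≤34, objective 34.
No feasible integer point exceeds 38.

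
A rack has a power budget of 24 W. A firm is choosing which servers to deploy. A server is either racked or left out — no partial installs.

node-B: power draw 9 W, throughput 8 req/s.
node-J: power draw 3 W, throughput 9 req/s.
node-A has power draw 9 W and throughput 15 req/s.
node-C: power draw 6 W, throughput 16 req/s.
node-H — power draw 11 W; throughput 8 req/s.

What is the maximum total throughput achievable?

40

Allowing fractional choices, the relaxed optimum would be about 45.3, but servers are indivisible.
node-B + node-J + node-C: power draw 9 + 3 + 6 = 18 ≤ 24, throughput 8 + 9 + 16 = 33.
node-B + node-A + node-C: power draw 9 + 9 + 6 = 24 ≤ 24, throughput 8 + 15 + 16 = 39.
node-J + node-A + node-C: power draw 3 + 9 + 6 = 18 ≤ 24, throughput 9 + 15 + 16 = 40.
Best is node-J, node-A, and node-C with total throughput 40.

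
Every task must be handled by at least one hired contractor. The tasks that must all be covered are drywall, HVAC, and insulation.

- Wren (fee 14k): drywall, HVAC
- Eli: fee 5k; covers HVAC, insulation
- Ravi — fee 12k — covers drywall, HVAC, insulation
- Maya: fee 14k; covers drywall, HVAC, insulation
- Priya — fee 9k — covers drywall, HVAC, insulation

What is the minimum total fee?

The greedy cost-per-new-task heuristic would pick Eli and Priya for 14, but a cheaper cover exists.
Priya alone covers drywall, HVAC, insulation — every task.
Total fee: 9.
No cover costs less than 9.

9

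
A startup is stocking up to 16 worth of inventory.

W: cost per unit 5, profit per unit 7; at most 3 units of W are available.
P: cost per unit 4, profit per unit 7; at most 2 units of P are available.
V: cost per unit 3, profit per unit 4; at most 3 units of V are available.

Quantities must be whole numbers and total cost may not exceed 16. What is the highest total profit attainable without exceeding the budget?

Take 1×W, 2×P, and 1×V: cost 16 ≤ 16, profit 1·7 + 2·7 + 1·4 = 25.
P has the best ratio (7/4) and is taken to its limit of 2; remaining capacity is filled optimally with the others.

25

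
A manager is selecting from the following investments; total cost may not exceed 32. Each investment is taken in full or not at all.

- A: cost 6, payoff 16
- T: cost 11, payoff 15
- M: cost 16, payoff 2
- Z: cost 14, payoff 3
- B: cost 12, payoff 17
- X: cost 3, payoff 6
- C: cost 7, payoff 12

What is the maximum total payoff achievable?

54

This is an integer program with binary decision variables.
A + T + B + X: cost 6 + 11 + 12 + 3 = 32 ≤ 32, payoff 16 + 15 + 17 + 6 = 54.
A + T + X + C: cost 6 + 11 + 3 + 7 = 27 ≤ 32, payoff 16 + 15 + 6 + 12 = 49.
A + B + X + C: cost 6 + 12 + 3 + 7 = 28 ≤ 32, payoff 16 + 17 + 6 + 12 = 51.
Best is A, T, B, and X with total payoff 54.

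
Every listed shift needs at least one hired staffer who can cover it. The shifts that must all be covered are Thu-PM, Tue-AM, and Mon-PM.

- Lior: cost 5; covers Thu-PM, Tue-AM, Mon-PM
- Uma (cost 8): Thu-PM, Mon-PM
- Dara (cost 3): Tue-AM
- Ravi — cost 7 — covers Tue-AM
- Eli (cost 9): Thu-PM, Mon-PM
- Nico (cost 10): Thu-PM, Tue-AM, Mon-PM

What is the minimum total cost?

5

Lior alone covers Thu-PM, Tue-AM, Mon-PM — every shift.
Total cost: 5.
No cover costs less than 5.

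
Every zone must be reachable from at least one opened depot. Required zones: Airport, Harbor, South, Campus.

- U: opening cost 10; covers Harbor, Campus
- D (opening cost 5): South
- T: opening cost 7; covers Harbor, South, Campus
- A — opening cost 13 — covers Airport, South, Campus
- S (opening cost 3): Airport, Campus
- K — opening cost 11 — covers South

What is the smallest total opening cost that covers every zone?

10

This is an integer covering problem.
Choose T and S: together they cover Airport, Harbor, South, Campus — every zone.
Total opening cost: 7 + 3 = 10.
No cover costs less than 10.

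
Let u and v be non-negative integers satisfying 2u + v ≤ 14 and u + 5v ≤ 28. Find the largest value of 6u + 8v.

The continuous relaxation peaks at (4.67, 4.67) with value 65.33; rounding to a feasible lattice point costs some objective.
(u,v)=(5,4): 2·5+1·4=14≤14, 1·5+5·4=25≤28, objective 62.
(u,v)=(3,5): 2·3+1·5=11≤14, 1·3+5·5=28≤28, objective 58.
(u,v)=(4,4): 2·4+1·4=12≤14, 1·4+5·4=24≤28, objective 56.
The best lattice point is (5,4), giving 62.

62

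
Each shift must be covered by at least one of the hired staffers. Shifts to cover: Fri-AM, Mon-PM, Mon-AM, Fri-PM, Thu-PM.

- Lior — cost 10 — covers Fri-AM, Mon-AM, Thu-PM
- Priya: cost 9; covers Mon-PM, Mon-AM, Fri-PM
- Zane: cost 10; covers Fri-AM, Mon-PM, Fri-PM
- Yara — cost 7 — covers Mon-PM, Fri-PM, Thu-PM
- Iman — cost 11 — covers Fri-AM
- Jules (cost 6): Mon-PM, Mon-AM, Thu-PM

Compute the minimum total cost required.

Choose Zane and Jules: together they cover Fri-AM, Mon-PM, Mon-AM, Fri-PM, Thu-PM — every shift.
Total cost: 10 + 6 = 16.

16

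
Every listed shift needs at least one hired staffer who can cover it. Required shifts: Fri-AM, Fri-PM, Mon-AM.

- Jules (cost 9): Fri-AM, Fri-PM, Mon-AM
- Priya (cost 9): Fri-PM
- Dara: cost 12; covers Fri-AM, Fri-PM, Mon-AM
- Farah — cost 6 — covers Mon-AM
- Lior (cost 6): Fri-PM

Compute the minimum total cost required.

9

Jules alone covers Fri-AM, Fri-PM, Mon-AM — every shift.
Total cost: 9.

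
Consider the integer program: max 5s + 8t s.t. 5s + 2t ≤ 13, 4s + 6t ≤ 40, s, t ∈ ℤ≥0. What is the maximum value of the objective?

48

(s,t)=(0,6) is feasible, giving 48.
(s,t)=(0,5) is feasible, giving 40.
No feasible integer point exceeds 48.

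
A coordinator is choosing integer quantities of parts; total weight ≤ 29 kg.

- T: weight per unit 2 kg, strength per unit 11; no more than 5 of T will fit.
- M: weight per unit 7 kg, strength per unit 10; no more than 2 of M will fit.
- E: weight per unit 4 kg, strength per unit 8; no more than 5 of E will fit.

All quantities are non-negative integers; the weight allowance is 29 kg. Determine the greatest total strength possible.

T has the best ratio (11/2); taking only T gives at most 5×11 = 55 (stopped by the supply cap of 5).
Mixing does better — 5×T, 1×M, and 3×E: weight 29 ≤ 29, strength 5·11 + 1·10 + 3·8 = 89.

89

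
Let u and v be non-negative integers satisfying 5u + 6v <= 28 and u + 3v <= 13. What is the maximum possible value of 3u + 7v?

The continuous relaxation peaks at (0.667, 4.11) with value 30.78; rounding to a feasible lattice point costs some objective.
(u,v)=(0,4) is feasible, giving 28.
(u,v)=(1,3) is feasible, giving 24.
(u,v)=(0,3) is feasible, giving 21.
No feasible integer point exceeds 28.

28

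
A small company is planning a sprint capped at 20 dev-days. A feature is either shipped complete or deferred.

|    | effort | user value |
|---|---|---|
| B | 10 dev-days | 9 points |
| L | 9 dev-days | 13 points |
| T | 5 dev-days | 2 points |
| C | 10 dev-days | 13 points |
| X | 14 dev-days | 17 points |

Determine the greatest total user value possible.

26

Take L and C: effort 9 + 10 = 19 ≤ 20, user value 13 + 13 = 26.
No other feasible combination does better.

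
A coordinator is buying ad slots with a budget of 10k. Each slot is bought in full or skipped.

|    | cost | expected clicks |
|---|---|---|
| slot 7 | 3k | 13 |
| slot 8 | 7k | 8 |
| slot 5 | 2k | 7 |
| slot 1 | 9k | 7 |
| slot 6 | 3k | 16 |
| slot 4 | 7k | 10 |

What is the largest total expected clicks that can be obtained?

36

Allowing fractional choices, the relaxed optimum would be about 38.9, but ad slots are indivisible.
slot 7 + slot 5 + slot 6: cost 3 + 2 + 3 = 8 ≤ 10, expected clicks 13 + 7 + 16 = 36.
slot 7 + slot 6: cost 3 + 3 = 6 ≤ 10, expected clicks 13 + 16 = 29.
Best is slot 7, slot 5, and slot 6 with total expected clicks 36.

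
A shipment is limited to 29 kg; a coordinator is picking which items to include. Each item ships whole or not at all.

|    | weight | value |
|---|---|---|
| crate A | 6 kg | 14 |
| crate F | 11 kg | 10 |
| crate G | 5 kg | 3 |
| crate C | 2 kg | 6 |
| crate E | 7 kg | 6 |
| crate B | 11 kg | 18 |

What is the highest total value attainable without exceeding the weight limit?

44

This is an integer program with binary decision variables.
Take crate A, crate C, crate E, and crate B: weight 6 + 2 + 7 + 11 = 26 ≤ 29, value 14 + 6 + 6 + 18 = 44.
No other feasible combination does better.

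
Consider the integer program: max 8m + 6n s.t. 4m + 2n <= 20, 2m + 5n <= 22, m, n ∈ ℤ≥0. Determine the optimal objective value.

44

The continuous relaxation peaks at (3.5, 3) with value 46.00; rounding to a feasible lattice point costs some objective.
(m,n)=(4,2): 4·4+2·2=20≤20, 2·4+5·2=18≤22, objective 44.
(m,n)=(3,3): 4·3+2·3=18≤20, 2·3+5·3=21≤22, objective 42.
(m,n)=(4,1): 4·4+2·1=18≤20, 2·4+5·1=13≤22, objective 38.
No feasible integer point exceeds 44.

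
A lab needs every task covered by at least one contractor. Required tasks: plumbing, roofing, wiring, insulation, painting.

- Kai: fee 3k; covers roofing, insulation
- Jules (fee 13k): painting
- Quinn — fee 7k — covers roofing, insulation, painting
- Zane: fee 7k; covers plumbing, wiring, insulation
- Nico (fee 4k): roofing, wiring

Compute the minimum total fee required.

The greedy cost-per-new-task heuristic would pick Kai, Zane, and Quinn for 17, but a cheaper cover exists.
Choose Quinn and Zane: together they cover plumbing, roofing, wiring, insulation, painting — every task.
Total fee: 7 + 7 = 14.
No cover costs less than 14.

14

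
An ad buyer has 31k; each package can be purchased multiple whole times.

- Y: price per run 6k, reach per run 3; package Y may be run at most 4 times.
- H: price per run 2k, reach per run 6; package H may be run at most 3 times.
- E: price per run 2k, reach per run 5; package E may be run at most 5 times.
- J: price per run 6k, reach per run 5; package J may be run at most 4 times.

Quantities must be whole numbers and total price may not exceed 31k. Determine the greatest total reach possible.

53

This is a bounded integer knapsack.
H has the best ratio (6/2); taking only H gives at most 3×6 = 18 (stopped by the supply cap of 3).
Mixing does better — 3×H, 5×E, and 2×J: price 28 ≤ 31, reach 3·6 + 5·5 + 2·5 = 53.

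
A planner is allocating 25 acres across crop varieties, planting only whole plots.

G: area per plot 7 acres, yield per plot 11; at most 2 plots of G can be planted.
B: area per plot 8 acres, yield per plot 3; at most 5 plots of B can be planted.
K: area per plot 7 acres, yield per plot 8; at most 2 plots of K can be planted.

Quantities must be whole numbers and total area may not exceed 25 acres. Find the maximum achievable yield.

30

1×G and 2×K: area 21 ≤ 25, yield 1·11 + 2·8 = 27.
2×G and 1×K: area 21 ≤ 25, yield 2·11 + 1·8 = 30.
Best is 30.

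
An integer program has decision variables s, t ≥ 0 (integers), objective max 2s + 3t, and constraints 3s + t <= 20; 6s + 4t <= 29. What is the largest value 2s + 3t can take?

Relaxing integrality, the LP optimum is 21.75 at (s,t) = (0, 7.25), which is not an integer point.
(s,t)=(0,7): 3·0+1·7=7≤20, 6·0+4·7=28≤29, objective 21.
(s,t)=(0,6): 3·0+1·6=6≤20, 6·0+4·6=24≤29, objective 18.
Maximum is 21 at (s,t)=(0,7).

21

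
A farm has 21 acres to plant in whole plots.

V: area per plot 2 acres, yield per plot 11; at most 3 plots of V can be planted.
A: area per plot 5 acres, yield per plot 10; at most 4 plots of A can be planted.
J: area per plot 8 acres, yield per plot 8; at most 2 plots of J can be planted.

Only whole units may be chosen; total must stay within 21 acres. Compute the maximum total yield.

63

Take 3×V and 3×A: area 21 ≤ 21, yield 3·11 + 3·10 = 63.
V has the best ratio (11/2) and is taken to its limit of 3; remaining capacity is filled optimally with the others.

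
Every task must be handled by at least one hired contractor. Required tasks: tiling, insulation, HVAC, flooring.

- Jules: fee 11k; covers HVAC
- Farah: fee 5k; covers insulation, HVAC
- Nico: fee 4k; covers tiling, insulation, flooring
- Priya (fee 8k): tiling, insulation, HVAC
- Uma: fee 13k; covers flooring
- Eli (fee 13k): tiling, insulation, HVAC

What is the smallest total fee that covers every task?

9

Choose Farah and Nico: together they cover tiling, insulation, HVAC, flooring — every task.
Total fee: 5 + 4 = 9.
No cover costs less than 9.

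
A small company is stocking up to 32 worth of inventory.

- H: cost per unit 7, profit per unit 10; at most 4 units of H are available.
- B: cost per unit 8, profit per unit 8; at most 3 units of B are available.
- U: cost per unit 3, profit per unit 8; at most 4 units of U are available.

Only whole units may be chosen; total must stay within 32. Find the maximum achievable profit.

This is a bounded integer knapsack.
Take 3×H and 3×U: cost 30 ≤ 32, profit 3·10 + 3·8 = 54.
No other integer combination yields more.

54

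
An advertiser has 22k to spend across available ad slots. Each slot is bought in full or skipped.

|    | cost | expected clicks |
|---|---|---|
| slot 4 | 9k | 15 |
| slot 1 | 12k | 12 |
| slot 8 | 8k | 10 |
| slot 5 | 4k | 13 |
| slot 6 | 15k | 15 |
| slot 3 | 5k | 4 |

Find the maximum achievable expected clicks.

38

Treat it as a binary knapsack problem.
slot 1 + slot 5 + slot 3: cost 12 + 4 + 5 = 21 ≤ 22, expected clicks 12 + 13 + 4 = 29.
slot 4 + slot 8 + slot 5: cost 9 + 8 + 4 = 21 ≤ 22, expected clicks 15 + 10 + 13 = 38.
slot 4 + slot 5 + slot 3: cost 9 + 4 + 5 = 18 ≤ 22, expected clicks 15 + 13 + 4 = 32.
Best is slot 4, slot 8, and slot 5 with total expected clicks 38.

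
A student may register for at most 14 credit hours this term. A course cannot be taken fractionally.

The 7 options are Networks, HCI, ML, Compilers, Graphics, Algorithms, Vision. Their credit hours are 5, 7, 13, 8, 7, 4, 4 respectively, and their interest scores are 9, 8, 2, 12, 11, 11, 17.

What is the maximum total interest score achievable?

Networks + Algorithms + Vision: credit hours 5 + 4 + 4 = 13 ≤ 14, interest score 9 + 11 + 17 = 37.
Algorithms + Vision: credit hours 4 + 4 = 8 ≤ 14, interest score 11 + 17 = 28.
Compilers + Vision: credit hours 8 + 4 = 12 ≤ 14, interest score 12 + 17 = 29.
Best is Networks, Algorithms, and Vision with total interest score 37.

37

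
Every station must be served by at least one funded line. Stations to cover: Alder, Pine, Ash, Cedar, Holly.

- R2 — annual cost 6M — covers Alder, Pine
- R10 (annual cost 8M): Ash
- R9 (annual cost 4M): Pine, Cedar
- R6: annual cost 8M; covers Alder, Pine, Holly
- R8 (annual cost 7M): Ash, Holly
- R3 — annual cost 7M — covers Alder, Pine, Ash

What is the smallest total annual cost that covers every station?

17

Choose R2, R9, and R8: together they cover Alder, Pine, Ash, Cedar, Holly — every station.
Total annual cost: 6 + 4 + 7 = 17.
No cover costs less than 17.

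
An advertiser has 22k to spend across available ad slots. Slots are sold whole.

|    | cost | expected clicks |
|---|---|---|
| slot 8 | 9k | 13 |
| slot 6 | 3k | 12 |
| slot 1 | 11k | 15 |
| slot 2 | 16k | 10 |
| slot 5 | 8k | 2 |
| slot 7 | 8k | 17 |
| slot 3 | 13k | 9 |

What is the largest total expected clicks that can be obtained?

This is an integer program with binary decision variables.
slot 1 + slot 7: cost 11 + 8 = 19 ≤ 22, expected clicks 15 + 17 = 32.
slot 8 + slot 6 + slot 7: cost 9 + 3 + 8 = 20 ≤ 22, expected clicks 13 + 12 + 17 = 42.
slot 6 + slot 1 + slot 7: cost 3 + 11 + 8 = 22 ≤ 22, expected clicks 12 + 15 + 17 = 44.
Best is slot 6, slot 1, and slot 7 with total expected clicks 44.

44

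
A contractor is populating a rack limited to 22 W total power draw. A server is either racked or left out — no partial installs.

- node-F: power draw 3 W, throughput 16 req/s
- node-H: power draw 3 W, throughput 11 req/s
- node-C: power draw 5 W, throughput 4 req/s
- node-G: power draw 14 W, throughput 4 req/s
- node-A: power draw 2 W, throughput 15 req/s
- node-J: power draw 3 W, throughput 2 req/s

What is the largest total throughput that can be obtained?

48

This is an integer program with binary decision variables.
node-F + node-H + node-C + node-A + node-J: power draw 3 + 3 + 5 + 2 + 3 = 16 ≤ 22, throughput 16 + 11 + 4 + 15 + 2 = 48.
node-F + node-H + node-G + node-A: power draw 3 + 3 + 14 + 2 = 22 ≤ 22, throughput 16 + 11 + 4 + 15 = 46.
node-F + node-H + node-C + node-A: power draw 3 + 3 + 5 + 2 = 13 ≤ 22, throughput 16 + 11 + 4 + 15 = 46.
Best is node-F, node-H, node-C, node-A, and node-J with total throughput 48.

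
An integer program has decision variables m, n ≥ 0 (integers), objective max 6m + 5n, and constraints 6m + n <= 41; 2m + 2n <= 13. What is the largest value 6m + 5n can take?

36

(m,n)=(6,0): 6·6+1·0=36≤41, 2·6+2·0=12≤13, objective 36.
(m,n)=(5,1): 6·5+1·1=31≤41, 2·5+2·1=12≤13, objective 35.
(m,n)=(5,0): 6·5+1·0=30≤41, 2·5+2·0=10≤13, objective 30.
No feasible integer point exceeds 36.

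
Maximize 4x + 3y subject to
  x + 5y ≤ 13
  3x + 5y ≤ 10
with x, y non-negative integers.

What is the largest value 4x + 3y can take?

12

(x,y)=(3,0): 1·3+5·0=3≤13, 3·3+5·0=9≤10, objective 12.
(x,y)=(2,0): 1·2+5·0=2≤13, 3·2+5·0=6≤10, objective 8.
The best lattice point is (3,0), giving 12.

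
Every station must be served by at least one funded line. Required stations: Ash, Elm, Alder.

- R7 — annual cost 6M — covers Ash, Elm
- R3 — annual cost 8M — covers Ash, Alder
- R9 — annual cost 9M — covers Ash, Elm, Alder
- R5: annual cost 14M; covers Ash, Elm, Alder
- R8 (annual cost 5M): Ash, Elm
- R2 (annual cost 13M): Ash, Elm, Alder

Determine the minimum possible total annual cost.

This is a weighted set-cover instance.
The greedy cost-per-new-station heuristic would pick R8 and R3 for 13, but a cheaper cover exists.
R9 alone covers Ash, Elm, Alder — every station.
Total annual cost: 9.
No cover costs less than 9.

9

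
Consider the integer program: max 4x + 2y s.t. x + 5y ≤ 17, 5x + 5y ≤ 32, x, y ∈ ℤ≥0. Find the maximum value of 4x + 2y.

24

The continuous relaxation peaks at (6.4, 0) with value 25.60; rounding to a feasible lattice point costs some objective.
(x,y)=(6,0) is feasible, giving 24.
(x,y)=(5,1) is feasible, giving 22.
(x,y)=(5,0) is feasible, giving 20.
No feasible integer point exceeds 24.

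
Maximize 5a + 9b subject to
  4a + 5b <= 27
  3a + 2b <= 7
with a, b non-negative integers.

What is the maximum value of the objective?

(a,b)=(0,3): 4·0+5·3=15≤27, 3·0+2·3=6≤7, objective 27.
(a,b)=(1,2): 4·1+5·2=14≤27, 3·1+2·2=7≤7, objective 23.
(a,b)=(0,2): 4·0+5·2=10≤27, 3·0+2·2=4≤7, objective 18.
The best lattice point is (0,3), giving 27.

27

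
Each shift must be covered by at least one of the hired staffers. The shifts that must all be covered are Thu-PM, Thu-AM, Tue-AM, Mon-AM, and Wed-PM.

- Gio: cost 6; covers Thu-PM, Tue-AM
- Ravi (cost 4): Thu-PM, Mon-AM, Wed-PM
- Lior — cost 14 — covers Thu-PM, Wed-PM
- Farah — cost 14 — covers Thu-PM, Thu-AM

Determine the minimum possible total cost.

24

Choose Gio, Ravi, and Farah: together they cover Thu-PM, Thu-AM, Tue-AM, Mon-AM, Wed-PM — every shift.
Total cost: 6 + 4 + 14 = 24.
No cover costs less than 24.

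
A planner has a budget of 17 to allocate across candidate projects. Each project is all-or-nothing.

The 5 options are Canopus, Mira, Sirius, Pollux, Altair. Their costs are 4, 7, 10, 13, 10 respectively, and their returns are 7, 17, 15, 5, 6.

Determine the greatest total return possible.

Take Mira and Sirius: cost 7 + 10 = 17 ≤ 17, return 17 + 15 = 32.
No other feasible combination does better.

32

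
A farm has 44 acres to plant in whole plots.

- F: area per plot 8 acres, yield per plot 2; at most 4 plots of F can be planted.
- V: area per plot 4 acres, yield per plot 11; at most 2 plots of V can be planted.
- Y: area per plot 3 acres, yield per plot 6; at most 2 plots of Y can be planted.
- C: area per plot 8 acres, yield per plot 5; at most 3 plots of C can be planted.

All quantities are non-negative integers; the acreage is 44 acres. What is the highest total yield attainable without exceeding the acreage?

49

Take 2×V, 2×Y, and 3×C: area 38 ≤ 44, yield 2·11 + 2·6 + 3·5 = 49.
V has the best ratio (11/4) and is taken to its limit of 2; remaining capacity is filled optimally with the others.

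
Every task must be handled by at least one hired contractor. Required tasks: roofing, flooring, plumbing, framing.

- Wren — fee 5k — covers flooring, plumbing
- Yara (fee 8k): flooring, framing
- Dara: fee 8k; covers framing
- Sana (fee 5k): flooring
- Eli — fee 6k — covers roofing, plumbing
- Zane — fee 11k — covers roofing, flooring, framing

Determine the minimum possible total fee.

The greedy cost-per-new-task heuristic would pick Wren and Zane for 16, but a cheaper cover exists.
Choose Yara and Eli: together they cover roofing, flooring, plumbing, framing — every task.
Total fee: 8 + 6 = 14.
No cover costs less than 14.

14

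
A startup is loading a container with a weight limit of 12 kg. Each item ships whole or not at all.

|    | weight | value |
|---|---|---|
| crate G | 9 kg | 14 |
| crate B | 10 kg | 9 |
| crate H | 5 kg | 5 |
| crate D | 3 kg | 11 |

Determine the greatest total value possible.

crate G + crate D: weight 9 + 3 = 12 ≤ 12, value 14 + 11 = 25.
crate G: weight 9 ≤ 12, value 14.
crate H + crate D: weight 5 + 3 = 8 ≤ 12, value 5 + 11 = 16.
Best is crate G and crate D with total value 25.

25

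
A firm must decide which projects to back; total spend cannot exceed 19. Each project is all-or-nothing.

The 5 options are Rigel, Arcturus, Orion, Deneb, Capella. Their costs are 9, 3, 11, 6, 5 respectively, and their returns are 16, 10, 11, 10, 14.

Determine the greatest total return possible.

Allowing fractional choices, the relaxed optimum would be about 43.3, but projects are indivisible.
Rigel + Arcturus + Deneb: cost 9 + 3 + 6 = 18 ≤ 19, return 16 + 10 + 10 = 36.
Rigel + Arcturus + Capella: cost 9 + 3 + 5 = 17 ≤ 19, return 16 + 10 + 14 = 40.
Arcturus + Orion + Capella: cost 3 + 11 + 5 = 19 ≤ 19, return 10 + 11 + 14 = 35.
Best is Rigel, Arcturus, and Capella with total return 40.

40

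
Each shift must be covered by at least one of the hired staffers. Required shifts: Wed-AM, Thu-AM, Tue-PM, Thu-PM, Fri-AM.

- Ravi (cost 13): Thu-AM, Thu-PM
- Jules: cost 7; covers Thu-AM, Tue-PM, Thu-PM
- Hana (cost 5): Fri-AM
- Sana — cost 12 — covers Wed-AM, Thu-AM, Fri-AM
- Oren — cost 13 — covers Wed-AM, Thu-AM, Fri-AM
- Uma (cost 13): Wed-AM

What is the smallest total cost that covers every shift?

The greedy cost-per-new-shift heuristic would pick Jules, Hana, and Sana for 24, but a cheaper cover exists.
Choose Jules and Sana: together they cover Wed-AM, Thu-AM, Tue-PM, Thu-PM, Fri-AM — every shift.
Total cost: 7 + 12 = 19.
No cover costs less than 19.

19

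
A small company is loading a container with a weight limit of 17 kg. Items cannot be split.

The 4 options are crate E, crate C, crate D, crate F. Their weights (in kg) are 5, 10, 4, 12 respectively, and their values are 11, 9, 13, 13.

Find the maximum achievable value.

26

Allowing fractional choices, the relaxed optimum would be about 32.7, but items are indivisible.
crate E + crate F: weight 5 + 12 = 17 ≤ 17, value 11 + 13 = 24.
crate D + crate F: weight 4 + 12 = 16 ≤ 17, value 13 + 13 = 26.
crate E + crate D: weight 5 + 4 = 9 ≤ 17, value 11 + 13 = 24.
Best is crate D and crate F with total value 26.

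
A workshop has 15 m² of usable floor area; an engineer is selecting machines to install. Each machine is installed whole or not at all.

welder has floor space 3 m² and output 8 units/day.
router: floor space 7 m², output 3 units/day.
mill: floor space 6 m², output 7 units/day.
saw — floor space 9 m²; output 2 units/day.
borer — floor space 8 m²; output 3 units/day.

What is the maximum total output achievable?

This is an integer program with binary decision variables.
Take welder and mill: floor space 3 + 6 = 9 ≤ 15, output 8 + 7 = 15.
No other feasible combination does better.

15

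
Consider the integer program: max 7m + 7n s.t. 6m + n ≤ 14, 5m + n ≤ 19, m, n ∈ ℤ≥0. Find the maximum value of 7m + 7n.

98

(m,n)=(0,14): 6·0+1·14=14≤14, 5·0+1·14=14≤19, objective 98.
(m,n)=(0,13): 6·0+1·13=13≤14, 5·0+1·13=13≤19, objective 91.
Maximum is 98 at (m,n)=(0,14).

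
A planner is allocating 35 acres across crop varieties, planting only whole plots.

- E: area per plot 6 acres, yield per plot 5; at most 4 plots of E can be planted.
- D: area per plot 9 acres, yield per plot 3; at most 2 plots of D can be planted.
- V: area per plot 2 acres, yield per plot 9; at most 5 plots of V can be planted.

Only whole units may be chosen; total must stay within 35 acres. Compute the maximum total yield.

V has the best ratio (9/2); taking only V gives at most 5×9 = 45 (stopped by the supply cap of 5).
Mixing does better — 4×E and 5×V: area 34 ≤ 35, yield 4·5 + 5·9 = 65.

65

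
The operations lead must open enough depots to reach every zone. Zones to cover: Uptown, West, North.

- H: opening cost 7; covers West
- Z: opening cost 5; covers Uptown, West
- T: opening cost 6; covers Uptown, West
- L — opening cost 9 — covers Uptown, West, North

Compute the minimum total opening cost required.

9

The greedy cost-per-new-zone heuristic would pick Z and L for 14, but a cheaper cover exists.
L alone covers Uptown, West, North — every zone.
Total opening cost: 9.
No cover costs less than 9.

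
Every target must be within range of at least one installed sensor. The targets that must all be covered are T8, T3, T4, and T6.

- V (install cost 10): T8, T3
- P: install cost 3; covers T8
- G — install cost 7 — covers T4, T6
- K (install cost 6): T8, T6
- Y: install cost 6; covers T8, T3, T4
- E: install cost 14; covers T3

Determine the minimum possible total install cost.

Choose K and Y: together they cover T8, T3, T4, T6 — every target.
Total install cost: 6 + 6 = 12.
No cover costs less than 12.

12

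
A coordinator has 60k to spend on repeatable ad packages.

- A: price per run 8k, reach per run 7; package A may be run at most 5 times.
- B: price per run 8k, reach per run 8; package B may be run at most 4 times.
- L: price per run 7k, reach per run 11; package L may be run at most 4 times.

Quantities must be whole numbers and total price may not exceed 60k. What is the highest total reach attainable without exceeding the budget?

76

L has the best ratio (11/7); taking only L gives at most 4×11 = 44 (stopped by the supply cap of 4).
Mixing does better — 4×B and 4×L: price 60 ≤ 60, reach 4·8 + 4·11 = 76.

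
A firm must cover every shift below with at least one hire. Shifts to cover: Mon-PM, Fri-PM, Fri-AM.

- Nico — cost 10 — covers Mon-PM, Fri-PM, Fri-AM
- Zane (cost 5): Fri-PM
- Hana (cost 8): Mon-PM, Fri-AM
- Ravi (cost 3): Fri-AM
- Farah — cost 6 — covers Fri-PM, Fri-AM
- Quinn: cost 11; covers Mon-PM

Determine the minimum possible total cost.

The greedy cost-per-new-shift heuristic would pick Ravi and Nico for 13, but a cheaper cover exists.
Nico alone covers Mon-PM, Fri-PM, Fri-AM — every shift.
Total cost: 10.
No cover costs less than 10.

10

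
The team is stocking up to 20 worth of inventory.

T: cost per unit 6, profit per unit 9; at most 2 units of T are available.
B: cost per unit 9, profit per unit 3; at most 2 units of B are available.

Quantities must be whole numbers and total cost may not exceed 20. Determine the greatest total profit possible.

2×T: cost 12 ≤ 20, profit 2·9 = 18.
1×T and 1×B: cost 15 ≤ 20, profit 1·9 + 1·3 = 12.
Best is 18.

18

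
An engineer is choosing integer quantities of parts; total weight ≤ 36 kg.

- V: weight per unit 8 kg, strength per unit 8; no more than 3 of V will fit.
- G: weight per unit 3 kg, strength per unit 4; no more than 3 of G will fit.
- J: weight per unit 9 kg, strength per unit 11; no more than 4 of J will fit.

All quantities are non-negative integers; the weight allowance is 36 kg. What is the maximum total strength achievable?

This is a bounded integer knapsack.
Take 3×G and 3×J: weight 36 ≤ 36, strength 3·4 + 3·11 = 45.
G has the best ratio (4/3) and is taken to its limit of 3; remaining capacity is filled optimally with the others.

45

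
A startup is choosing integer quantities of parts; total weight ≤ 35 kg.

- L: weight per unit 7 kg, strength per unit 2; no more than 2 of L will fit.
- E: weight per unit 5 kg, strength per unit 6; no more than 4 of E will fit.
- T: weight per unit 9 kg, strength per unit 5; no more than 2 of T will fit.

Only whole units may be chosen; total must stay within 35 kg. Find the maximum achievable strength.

29

This is a bounded integer knapsack.
3×E and 2×T: weight 33 ≤ 35, strength 3·6 + 2·5 = 28.
4×E and 1×T: weight 29 ≤ 35, strength 4·6 + 1·5 = 29.
Best is 29.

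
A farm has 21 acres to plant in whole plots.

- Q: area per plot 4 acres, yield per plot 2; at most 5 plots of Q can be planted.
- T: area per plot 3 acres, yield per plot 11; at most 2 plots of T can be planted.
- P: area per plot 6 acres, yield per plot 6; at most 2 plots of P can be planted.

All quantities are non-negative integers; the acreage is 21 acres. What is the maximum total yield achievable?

34

T has the best ratio (11/3); taking only T gives at most 2×11 = 22 (stopped by the supply cap of 2).
Mixing does better — 2×T and 2×P: area 18 ≤ 21, yield 2·11 + 2·6 = 34.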